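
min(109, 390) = 109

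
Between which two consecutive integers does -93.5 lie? -94 and -93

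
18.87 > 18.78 True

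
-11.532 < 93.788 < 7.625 False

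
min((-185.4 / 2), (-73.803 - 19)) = -92.803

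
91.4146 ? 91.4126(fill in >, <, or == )>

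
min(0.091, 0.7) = 0.091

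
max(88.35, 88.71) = 88.71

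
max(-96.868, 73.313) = 73.313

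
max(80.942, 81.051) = 81.051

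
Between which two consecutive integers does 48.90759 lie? 48 and 49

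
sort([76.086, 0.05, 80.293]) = [0.05, 76.086, 80.293]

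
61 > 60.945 True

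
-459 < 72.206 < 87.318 True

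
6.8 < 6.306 False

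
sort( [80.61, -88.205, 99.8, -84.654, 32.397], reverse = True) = [99.8, 80.61, 32.397, -84.654, -88.205]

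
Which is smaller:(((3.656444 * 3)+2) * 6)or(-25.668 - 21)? (-25.668 - 21)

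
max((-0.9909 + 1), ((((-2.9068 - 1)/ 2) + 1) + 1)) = 0.0466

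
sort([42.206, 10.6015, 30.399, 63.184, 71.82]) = [10.6015, 30.399, 42.206, 63.184, 71.82]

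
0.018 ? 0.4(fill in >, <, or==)<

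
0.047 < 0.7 True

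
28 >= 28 True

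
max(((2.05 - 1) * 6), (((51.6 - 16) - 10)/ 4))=6.4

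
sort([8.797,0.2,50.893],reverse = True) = [50.893,8.797,0.2]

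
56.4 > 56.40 False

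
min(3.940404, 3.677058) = 3.677058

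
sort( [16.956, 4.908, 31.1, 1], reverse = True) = [31.1, 16.956, 4.908, 1]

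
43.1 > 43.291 False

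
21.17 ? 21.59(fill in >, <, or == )<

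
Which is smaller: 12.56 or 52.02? 12.56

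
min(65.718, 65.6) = 65.6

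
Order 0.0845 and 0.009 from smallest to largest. 0.009, 0.0845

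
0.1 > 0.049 True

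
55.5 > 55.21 True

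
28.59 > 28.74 False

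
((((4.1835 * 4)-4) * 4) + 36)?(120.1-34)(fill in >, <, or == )>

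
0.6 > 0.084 True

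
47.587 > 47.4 True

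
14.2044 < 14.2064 True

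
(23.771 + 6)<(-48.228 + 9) False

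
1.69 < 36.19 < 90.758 True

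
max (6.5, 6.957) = 6.957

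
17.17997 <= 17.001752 False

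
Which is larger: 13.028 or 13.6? 13.6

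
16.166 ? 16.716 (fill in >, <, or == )<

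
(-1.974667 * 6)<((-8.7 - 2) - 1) True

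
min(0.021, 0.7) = 0.021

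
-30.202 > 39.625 False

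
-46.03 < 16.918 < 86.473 True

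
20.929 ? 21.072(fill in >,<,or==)<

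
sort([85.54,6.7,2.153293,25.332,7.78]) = [2.153293,6.7,7.78,25.332,85.54]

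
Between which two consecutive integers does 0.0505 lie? 0 and 1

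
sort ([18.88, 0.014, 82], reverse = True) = [82, 18.88, 0.014]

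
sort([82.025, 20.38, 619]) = [20.38, 82.025, 619]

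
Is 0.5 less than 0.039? No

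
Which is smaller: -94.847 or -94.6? -94.847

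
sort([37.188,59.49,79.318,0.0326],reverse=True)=[79.318,59.49,37.188,0.0326]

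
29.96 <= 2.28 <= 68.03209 False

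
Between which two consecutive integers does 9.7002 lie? 9 and 10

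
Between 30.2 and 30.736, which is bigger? 30.736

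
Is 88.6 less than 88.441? No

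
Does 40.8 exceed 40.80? No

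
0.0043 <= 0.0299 True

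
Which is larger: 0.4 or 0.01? 0.4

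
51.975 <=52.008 True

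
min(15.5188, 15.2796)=15.2796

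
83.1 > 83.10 False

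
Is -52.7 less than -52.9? No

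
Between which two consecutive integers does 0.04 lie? 0 and 1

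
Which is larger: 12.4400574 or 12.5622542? 12.5622542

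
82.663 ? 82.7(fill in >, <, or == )<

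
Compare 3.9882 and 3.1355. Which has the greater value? 3.9882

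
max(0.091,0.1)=0.1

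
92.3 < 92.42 True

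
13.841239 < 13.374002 False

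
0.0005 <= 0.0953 True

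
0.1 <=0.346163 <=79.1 True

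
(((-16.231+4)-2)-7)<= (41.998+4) True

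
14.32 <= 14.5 True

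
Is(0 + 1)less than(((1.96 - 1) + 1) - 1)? No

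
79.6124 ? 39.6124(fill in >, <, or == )>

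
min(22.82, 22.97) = 22.82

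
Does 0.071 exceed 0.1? No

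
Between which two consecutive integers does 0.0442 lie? 0 and 1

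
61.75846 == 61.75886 False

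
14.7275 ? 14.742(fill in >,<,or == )<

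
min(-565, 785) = -565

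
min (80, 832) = 80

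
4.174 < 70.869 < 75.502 True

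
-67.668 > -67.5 False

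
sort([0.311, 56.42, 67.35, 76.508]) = [0.311, 56.42, 67.35, 76.508]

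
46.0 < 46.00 False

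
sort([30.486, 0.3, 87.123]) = [0.3, 30.486, 87.123]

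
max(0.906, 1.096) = 1.096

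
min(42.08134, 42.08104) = 42.08104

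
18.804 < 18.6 False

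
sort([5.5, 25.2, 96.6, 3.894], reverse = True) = [96.6, 25.2, 5.5, 3.894]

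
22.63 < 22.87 True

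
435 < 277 False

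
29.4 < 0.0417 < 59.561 False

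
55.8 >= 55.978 False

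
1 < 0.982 False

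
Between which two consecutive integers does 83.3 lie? 83 and 84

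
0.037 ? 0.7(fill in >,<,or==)<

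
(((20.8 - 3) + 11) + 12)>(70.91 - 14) False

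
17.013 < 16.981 False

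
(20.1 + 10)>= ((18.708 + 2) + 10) False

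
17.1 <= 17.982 True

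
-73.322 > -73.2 False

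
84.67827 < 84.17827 False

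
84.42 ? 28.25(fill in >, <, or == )>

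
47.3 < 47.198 False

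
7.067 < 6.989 False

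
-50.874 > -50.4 False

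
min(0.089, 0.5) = 0.089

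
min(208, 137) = 137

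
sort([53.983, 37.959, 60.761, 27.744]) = [27.744, 37.959, 53.983, 60.761]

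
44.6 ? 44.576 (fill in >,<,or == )>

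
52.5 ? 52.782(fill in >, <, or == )<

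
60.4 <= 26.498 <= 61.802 False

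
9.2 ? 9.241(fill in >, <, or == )<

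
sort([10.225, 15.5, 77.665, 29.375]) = [10.225, 15.5, 29.375, 77.665]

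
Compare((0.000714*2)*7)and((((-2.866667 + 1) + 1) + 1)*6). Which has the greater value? ((((-2.866667 + 1) + 1) + 1)*6)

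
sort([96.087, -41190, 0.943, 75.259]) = [-41190, 0.943, 75.259, 96.087]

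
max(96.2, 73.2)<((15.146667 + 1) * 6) True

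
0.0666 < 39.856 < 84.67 True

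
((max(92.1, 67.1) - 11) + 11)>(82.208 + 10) False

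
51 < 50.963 False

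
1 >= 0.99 True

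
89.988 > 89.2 True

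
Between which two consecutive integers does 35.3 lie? 35 and 36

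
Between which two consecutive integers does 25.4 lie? 25 and 26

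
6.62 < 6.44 False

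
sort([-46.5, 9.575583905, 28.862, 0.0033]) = [-46.5, 0.0033, 9.575583905, 28.862]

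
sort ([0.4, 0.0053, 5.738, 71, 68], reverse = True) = [71, 68, 5.738, 0.4, 0.0053]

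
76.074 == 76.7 False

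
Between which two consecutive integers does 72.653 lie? 72 and 73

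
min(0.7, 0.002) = 0.002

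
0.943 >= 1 False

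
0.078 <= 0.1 True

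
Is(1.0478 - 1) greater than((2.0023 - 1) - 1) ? Yes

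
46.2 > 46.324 False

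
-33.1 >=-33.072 False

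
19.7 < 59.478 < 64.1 True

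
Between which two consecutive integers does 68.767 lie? 68 and 69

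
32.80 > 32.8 False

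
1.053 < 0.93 False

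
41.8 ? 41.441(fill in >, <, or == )>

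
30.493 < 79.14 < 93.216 True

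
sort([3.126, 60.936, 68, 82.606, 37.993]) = [3.126, 37.993, 60.936, 68, 82.606]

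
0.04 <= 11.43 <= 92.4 True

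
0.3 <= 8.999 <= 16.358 True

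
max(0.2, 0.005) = 0.2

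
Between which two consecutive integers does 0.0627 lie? 0 and 1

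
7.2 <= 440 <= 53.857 False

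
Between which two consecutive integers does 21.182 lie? 21 and 22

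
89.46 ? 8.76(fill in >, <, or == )>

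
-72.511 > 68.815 False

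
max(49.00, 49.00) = 49.00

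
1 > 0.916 True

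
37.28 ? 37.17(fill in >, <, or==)>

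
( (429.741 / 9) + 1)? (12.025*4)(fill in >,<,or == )>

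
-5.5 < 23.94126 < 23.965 True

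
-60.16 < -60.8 False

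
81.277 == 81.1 False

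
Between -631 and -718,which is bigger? -631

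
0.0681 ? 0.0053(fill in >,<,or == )>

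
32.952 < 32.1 False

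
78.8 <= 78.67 False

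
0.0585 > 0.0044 True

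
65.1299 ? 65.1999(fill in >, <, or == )<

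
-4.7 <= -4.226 True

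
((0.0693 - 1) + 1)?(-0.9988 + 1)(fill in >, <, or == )>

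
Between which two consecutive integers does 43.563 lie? 43 and 44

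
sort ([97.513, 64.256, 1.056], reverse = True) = [97.513, 64.256, 1.056]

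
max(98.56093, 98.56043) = 98.56093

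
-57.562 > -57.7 True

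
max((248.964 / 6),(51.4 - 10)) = 41.494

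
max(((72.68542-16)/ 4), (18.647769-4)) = 14.647769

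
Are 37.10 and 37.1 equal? Yes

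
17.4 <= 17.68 True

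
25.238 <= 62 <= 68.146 True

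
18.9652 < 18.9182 False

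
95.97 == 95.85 False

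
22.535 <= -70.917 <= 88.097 False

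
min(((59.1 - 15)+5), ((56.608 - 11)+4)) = 49.1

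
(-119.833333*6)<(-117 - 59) True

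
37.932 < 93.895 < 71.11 False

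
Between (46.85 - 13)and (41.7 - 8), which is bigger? (46.85 - 13)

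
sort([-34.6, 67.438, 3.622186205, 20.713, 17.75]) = [-34.6, 3.622186205, 17.75, 20.713, 67.438]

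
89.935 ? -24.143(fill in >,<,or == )>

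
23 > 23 False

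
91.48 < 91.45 False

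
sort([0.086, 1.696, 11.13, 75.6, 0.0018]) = [0.0018, 0.086, 1.696, 11.13, 75.6]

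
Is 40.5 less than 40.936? Yes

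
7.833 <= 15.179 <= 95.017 True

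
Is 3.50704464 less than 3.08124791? No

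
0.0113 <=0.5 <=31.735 True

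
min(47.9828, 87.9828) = 47.9828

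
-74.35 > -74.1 False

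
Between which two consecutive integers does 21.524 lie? 21 and 22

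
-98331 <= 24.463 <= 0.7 False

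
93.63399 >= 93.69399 False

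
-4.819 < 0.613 True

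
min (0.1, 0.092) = 0.092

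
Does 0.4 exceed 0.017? Yes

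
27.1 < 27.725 True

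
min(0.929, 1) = 0.929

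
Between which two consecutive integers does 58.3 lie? 58 and 59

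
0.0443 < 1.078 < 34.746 True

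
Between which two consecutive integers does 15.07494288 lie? 15 and 16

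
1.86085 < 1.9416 True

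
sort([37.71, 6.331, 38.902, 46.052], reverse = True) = [46.052, 38.902, 37.71, 6.331]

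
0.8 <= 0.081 False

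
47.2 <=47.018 False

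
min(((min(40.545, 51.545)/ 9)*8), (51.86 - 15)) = 36.04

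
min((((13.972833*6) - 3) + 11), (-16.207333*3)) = -48.621999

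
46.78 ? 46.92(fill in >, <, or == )<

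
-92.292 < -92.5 False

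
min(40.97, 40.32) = 40.32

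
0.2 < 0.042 False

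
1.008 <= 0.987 False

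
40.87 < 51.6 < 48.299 False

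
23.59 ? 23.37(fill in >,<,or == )>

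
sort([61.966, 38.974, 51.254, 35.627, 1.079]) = [1.079, 35.627, 38.974, 51.254, 61.966]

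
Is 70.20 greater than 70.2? No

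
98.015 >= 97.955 True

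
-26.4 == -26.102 False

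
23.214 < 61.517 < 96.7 True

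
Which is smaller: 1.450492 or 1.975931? 1.450492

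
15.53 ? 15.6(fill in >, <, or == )<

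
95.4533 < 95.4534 True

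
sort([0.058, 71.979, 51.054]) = [0.058, 51.054, 71.979]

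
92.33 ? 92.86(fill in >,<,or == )<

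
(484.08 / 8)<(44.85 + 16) True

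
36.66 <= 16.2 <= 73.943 False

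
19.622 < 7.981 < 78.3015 False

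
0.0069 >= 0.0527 False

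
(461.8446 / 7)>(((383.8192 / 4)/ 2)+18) True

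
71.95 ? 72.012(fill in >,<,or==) <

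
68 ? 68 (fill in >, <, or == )==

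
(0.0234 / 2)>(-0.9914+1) True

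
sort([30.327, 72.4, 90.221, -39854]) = [-39854, 30.327, 72.4, 90.221]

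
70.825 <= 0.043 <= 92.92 False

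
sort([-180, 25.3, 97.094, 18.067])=[-180, 18.067, 25.3, 97.094]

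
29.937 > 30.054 False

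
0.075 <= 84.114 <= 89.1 True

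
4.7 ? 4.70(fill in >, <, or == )==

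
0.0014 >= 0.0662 False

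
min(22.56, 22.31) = 22.31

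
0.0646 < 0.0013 False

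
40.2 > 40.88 False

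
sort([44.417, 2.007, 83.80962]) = [2.007, 44.417, 83.80962]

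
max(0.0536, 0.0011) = 0.0536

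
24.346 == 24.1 False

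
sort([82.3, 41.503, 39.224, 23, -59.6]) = [-59.6, 23, 39.224, 41.503, 82.3]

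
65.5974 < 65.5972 False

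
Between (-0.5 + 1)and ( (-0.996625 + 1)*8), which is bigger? (-0.5 + 1)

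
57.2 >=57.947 False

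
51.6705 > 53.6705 False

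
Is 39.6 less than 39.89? Yes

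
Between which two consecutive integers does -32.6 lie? -33 and -32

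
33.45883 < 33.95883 True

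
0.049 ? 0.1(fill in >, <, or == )<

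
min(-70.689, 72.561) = -70.689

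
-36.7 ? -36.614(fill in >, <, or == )<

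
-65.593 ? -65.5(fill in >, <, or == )<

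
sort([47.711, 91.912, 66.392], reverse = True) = [91.912, 66.392, 47.711]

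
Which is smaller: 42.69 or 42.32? 42.32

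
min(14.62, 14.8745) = 14.62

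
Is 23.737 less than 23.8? Yes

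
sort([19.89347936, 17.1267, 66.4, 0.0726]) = [0.0726, 17.1267, 19.89347936, 66.4]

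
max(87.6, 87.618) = 87.618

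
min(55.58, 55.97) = 55.58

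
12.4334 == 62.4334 False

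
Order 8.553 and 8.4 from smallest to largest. 8.4,8.553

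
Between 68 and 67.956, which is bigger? 68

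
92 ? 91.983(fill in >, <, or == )>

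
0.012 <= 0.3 True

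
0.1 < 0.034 False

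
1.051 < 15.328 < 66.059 True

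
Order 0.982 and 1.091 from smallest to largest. 0.982, 1.091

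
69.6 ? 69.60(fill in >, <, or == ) ==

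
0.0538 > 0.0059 True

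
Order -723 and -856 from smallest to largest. -856, -723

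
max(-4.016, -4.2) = -4.016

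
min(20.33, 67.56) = 20.33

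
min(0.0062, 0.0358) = 0.0062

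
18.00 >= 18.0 True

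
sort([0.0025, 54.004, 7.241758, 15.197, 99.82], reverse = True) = [99.82, 54.004, 15.197, 7.241758, 0.0025]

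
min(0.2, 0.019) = 0.019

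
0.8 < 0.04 False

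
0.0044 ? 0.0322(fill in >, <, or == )<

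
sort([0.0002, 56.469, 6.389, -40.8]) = [-40.8, 0.0002, 6.389, 56.469]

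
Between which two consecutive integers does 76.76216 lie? 76 and 77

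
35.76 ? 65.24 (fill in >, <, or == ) <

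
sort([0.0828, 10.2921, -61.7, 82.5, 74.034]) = [-61.7, 0.0828, 10.2921, 74.034, 82.5]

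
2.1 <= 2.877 True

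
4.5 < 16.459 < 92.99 True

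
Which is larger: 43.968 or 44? 44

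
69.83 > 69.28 True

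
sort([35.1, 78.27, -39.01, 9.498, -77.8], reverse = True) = [78.27, 35.1, 9.498, -39.01, -77.8]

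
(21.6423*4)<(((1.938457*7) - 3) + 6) False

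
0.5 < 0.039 False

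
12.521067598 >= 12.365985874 True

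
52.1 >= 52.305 False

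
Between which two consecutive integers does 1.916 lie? 1 and 2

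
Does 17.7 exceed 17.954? No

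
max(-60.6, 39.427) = 39.427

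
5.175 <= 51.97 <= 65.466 True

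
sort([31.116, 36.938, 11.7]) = [11.7, 31.116, 36.938]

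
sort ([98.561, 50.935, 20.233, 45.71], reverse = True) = [98.561, 50.935, 45.71, 20.233]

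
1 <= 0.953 False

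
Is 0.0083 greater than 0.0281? No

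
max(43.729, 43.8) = 43.8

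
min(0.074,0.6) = 0.074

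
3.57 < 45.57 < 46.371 True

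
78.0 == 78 True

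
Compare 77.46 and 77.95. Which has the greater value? 77.95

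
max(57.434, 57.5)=57.5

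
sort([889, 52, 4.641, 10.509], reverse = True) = [889, 52, 10.509, 4.641]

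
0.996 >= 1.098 False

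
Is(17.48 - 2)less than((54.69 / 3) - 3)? No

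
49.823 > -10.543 True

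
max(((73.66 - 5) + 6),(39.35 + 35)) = 74.66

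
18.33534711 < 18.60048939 True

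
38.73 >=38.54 True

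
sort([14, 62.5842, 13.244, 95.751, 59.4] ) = [13.244, 14, 59.4, 62.5842, 95.751]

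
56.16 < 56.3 True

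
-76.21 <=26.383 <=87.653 True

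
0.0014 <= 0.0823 True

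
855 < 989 True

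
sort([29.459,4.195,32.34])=[4.195,29.459,32.34]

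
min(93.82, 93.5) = 93.5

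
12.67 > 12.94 False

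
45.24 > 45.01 True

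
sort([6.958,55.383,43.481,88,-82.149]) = [-82.149,6.958,43.481,55.383,88]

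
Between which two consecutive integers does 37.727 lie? 37 and 38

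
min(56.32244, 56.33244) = 56.32244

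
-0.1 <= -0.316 False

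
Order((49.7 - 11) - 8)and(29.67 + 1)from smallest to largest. (29.67 + 1), ((49.7 - 11) - 8)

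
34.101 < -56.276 False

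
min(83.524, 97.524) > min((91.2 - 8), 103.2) True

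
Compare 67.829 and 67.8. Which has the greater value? 67.829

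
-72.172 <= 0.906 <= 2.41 True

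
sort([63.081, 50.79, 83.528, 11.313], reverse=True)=[83.528, 63.081, 50.79, 11.313]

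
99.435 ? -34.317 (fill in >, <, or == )>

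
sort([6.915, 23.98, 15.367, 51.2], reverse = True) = [51.2, 23.98, 15.367, 6.915]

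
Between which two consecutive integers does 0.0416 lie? 0 and 1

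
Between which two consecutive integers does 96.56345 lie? 96 and 97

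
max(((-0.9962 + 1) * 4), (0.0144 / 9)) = 0.0152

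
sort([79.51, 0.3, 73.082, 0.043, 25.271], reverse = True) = [79.51, 73.082, 25.271, 0.3, 0.043]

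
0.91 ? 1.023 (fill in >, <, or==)<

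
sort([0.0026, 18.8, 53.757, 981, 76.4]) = [0.0026, 18.8, 53.757, 76.4, 981]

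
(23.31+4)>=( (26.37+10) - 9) False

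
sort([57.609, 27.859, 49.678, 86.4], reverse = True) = [86.4, 57.609, 49.678, 27.859]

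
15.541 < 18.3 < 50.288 True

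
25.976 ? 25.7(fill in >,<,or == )>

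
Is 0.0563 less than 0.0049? No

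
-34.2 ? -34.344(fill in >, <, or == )>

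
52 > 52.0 False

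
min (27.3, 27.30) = 27.3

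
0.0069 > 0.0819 False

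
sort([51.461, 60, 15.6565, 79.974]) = [15.6565, 51.461, 60, 79.974]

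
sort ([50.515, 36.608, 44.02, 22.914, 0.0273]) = [0.0273, 22.914, 36.608, 44.02, 50.515]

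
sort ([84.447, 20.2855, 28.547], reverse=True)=[84.447, 28.547, 20.2855]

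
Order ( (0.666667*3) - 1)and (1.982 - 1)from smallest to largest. (1.982 - 1), ( (0.666667*3) - 1)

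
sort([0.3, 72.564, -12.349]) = [-12.349, 0.3, 72.564]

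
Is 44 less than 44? No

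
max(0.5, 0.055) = 0.5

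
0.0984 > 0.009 True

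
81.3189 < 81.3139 False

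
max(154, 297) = 297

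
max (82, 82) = 82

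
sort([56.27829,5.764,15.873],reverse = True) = [56.27829,15.873,5.764]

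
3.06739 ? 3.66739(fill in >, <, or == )<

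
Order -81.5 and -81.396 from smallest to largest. -81.5, -81.396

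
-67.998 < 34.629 True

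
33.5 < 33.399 False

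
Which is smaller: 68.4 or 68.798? 68.4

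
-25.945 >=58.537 False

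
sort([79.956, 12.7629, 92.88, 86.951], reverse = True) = [92.88, 86.951, 79.956, 12.7629]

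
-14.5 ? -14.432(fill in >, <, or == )<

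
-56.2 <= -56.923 False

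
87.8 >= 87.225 True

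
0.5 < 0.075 False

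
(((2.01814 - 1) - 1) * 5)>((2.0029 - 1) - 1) True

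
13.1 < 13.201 True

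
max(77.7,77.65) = 77.7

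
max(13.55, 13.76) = 13.76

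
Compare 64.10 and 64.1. They are equal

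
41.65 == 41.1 False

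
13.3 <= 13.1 False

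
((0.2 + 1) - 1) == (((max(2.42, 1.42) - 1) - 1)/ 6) False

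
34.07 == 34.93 False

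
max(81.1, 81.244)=81.244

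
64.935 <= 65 True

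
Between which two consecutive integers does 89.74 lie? 89 and 90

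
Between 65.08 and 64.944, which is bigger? 65.08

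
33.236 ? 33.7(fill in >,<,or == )<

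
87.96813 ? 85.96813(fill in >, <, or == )>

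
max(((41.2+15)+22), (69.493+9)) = 78.493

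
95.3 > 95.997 False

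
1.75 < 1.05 False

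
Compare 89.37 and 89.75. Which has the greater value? 89.75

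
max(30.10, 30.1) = 30.1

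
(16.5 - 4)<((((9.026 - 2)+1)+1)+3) False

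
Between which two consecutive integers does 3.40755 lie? 3 and 4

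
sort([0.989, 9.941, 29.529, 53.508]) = [0.989, 9.941, 29.529, 53.508]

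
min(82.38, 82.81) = 82.38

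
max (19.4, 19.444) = 19.444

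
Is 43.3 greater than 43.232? Yes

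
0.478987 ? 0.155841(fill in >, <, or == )>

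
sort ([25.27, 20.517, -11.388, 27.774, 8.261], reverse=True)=[27.774, 25.27, 20.517, 8.261, -11.388]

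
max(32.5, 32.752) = 32.752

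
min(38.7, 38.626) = 38.626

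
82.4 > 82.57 False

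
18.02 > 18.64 False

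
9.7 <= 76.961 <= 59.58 False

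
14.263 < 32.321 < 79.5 True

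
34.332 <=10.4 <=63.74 False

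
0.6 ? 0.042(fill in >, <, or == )>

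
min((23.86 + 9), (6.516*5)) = 32.58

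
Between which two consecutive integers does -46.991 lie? -47 and -46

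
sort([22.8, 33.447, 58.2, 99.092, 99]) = [22.8, 33.447, 58.2, 99, 99.092]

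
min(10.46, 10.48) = 10.46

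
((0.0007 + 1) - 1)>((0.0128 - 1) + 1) False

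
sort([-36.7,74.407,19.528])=[-36.7,19.528,74.407]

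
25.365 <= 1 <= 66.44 False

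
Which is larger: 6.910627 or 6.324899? 6.910627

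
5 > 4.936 True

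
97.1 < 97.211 True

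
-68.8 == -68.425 False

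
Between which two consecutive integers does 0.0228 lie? 0 and 1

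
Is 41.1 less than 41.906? Yes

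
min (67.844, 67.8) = 67.8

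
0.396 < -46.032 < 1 False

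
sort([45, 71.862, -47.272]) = [-47.272, 45, 71.862]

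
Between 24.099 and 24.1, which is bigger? 24.1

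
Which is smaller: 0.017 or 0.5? 0.017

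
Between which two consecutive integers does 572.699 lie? 572 and 573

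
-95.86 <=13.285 True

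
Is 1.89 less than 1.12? No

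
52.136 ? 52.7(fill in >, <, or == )<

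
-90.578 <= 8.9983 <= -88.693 False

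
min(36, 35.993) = 35.993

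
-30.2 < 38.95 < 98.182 True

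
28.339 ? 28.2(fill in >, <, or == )>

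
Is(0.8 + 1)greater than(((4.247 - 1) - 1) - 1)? Yes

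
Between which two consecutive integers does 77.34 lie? 77 and 78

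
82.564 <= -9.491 False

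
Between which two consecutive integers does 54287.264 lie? 54287 and 54288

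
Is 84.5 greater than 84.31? Yes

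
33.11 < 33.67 True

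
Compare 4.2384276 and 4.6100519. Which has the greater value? 4.6100519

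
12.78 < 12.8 True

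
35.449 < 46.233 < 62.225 True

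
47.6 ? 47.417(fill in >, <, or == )>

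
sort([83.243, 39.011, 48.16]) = [39.011, 48.16, 83.243]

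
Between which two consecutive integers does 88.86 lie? 88 and 89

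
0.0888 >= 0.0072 True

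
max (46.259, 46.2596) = 46.2596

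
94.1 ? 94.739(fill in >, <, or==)<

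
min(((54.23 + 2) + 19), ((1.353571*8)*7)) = 75.23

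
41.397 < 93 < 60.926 False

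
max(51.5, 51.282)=51.5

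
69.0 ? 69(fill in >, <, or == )==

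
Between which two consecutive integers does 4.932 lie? 4 and 5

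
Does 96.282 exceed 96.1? Yes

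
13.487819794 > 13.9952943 False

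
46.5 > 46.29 True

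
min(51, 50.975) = 50.975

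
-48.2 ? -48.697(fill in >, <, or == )>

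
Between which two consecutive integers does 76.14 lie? 76 and 77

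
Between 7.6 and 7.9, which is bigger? 7.9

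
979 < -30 False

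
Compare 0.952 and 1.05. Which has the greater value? 1.05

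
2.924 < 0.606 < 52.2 False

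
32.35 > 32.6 False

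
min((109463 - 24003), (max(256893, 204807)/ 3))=85460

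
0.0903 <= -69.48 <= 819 False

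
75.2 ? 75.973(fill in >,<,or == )<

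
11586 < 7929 False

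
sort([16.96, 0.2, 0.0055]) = [0.0055, 0.2, 16.96]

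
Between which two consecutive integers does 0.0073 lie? 0 and 1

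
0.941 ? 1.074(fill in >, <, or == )<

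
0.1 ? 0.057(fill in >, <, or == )>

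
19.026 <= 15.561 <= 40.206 False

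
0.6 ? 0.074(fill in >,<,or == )>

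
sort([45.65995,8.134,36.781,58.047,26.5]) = [8.134,26.5,36.781,45.65995,58.047]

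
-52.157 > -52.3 True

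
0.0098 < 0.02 True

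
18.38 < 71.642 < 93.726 True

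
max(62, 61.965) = 62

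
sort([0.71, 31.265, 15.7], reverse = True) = [31.265, 15.7, 0.71]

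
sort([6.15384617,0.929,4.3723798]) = [0.929,4.3723798,6.15384617]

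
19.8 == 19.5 False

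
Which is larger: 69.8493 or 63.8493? 69.8493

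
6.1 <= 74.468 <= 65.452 False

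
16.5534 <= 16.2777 False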